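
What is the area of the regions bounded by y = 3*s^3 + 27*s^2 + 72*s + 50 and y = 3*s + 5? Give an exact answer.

24

Set the curves equal: 3*s^3 + 27*s^2 + 72*s + 50 = 3*s + 5, so 3*s^3 + 27*s^2 + 69*s + 45 = 0, which factors as 3*(s + 1)*(s + 3)*(s + 5) = 0. The curves meet at s = -5, -3, -1.
On [-5, -3], y = 3*s^3 + 27*s^2 + 72*s + 50 is on top; that piece has area ∫[-5,-3] (3*s^3 + 27*s^2 + 69*s + 45) ds = 12.
On [-3, -1], y = 3*s + 5 is on top; that piece has area ∫[-3,-1] (-(3*s^3 + 27*s^2 + 69*s + 45)) ds = 12.
Total enclosed area = 12 + 12 = 24.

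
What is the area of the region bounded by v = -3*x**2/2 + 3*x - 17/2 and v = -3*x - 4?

Set the curves equal: -3*x**2/2 + 3*x - 17/2 = -3*x - 4, so -3*x**2/2 + 6*x - 9/2 = 0, which factors as -3*(x - 3)*(x - 1)/2 = 0. The curves meet at x = 1, 3.
On [1, 3], v = -3*x**2/2 + 3*x - 17/2 is on top; that piece has area ∫[1,3] (-3*x**2/2 + 6*x - 9/2) dx = 2.

2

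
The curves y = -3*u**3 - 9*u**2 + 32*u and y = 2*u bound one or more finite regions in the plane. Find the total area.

1221/4

Set the curves equal: -3*u**3 - 9*u**2 + 32*u = 2*u, so -3*u**3 - 9*u**2 + 30*u = 0, which factors as -3*u*(u - 2)*(u + 5) = 0. The curves meet at u = -5, 0, 2.
On [-5, 0], y = 2*u is on top; that piece has area ∫[-5,0] (-(-3*u**3 - 9*u**2 + 30*u)) du = 1125/4.
On [0, 2], y = -3*u**3 - 9*u**2 + 32*u is on top; that piece has area ∫[0,2] (-3*u**3 - 9*u**2 + 30*u) du = 24.
Total enclosed area = 1125/4 + 24 = 1221/4.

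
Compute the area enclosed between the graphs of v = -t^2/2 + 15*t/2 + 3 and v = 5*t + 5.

9/4

Set the curves equal: -t^2/2 + 15*t/2 + 3 = 5*t + 5, so -t^2/2 + 5*t/2 - 2 = 0, which factors as -(t - 4)*(t - 1)/2 = 0. The curves meet at t = 1, 4.
On [1, 4], v = -t^2/2 + 15*t/2 + 3 is on top; that piece has area ∫[1,4] (-t^2/2 + 5*t/2 - 2) dt = 9/4.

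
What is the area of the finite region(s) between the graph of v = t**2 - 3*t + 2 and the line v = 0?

The curve meets the t-axis where t**2 - 3*t + 2 = 0, i.e. (t - 2)*(t - 1) = 0, at t = 1, 2.
On [1, 2] the curve lies below the axis; ∫[1,2] (t**2 - 3*t + 2) dt = -1/6, giving area 1/6.

1/6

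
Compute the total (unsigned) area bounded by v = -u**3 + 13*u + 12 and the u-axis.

The curve meets the u-axis where -u**3 + 13*u + 12 = 0, i.e. -(u - 4)*(u + 1)*(u + 3) = 0, at u = -3, -1, 4.
On [-3, -1] the curve lies below the axis; ∫[-3,-1] (-u**3 + 13*u + 12) du = -8, giving area 8.
On [-1, 4] the curve lies above the axis; ∫[-1,4] (-u**3 + 13*u + 12) du = 375/4, giving area 375/4.
Total area = 8 + 375/4 = 407/4.

407/4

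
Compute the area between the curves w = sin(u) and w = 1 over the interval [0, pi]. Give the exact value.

-2 + pi

On [0, pi], (sin(u)) - (1) = sin(u) - 1 is ≤ 0 throughout, so the area is a single integral of |sin(u) - 1|.
∫[0,pi] (sin(u) - 1) du = 2 - pi; the area of that piece is -2 + pi.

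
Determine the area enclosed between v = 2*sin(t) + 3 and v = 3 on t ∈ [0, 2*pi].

The difference (2*sin(t) + 3) - (3) = 2*sin(t) changes sign at t = pi inside [0, 2*pi], so split the integral there.
∫[0,pi] (2*sin(t)) dt = 4.
∫[pi,2*pi] (2*sin(t)) dt = -4; the area of that piece is 4.
Total area = 4 + 4 = 8.

8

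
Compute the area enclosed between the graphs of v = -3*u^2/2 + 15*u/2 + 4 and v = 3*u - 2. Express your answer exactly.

125/4

Set the curves equal: -3*u^2/2 + 15*u/2 + 4 = 3*u - 2, so -3*u^2/2 + 9*u/2 + 6 = 0, which factors as -3*(u - 4)*(u + 1)/2 = 0. The curves meet at u = -1, 4.
On [-1, 4], v = -3*u^2/2 + 15*u/2 + 4 is on top; that piece has area ∫[-1,4] (-3*u^2/2 + 9*u/2 + 6) du = 125/4.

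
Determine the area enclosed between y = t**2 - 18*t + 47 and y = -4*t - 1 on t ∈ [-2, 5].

700/3

On [-2, 5], (t**2 - 18*t + 47) - (-4*t - 1) = t**2 - 14*t + 48 is ≥ 0 throughout, so the area is a single integral of |t**2 - 14*t + 48|.
∫[-2,5] (t**2 - 14*t + 48) dt = 700/3.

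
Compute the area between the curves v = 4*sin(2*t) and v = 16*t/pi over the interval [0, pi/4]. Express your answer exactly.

2 - pi/2

On [0, pi/4], (4*sin(2*t)) - (16*t/pi) = -16*t/pi + 4*sin(2*t) is ≥ 0 throughout, so the area is a single integral of |-16*t/pi + 4*sin(2*t)|.
∫[0,pi/4] (-16*t/pi + 4*sin(2*t)) dt = 2 - pi/2.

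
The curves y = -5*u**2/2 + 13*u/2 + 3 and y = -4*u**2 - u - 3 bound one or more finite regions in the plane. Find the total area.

Set the curves equal: -5*u**2/2 + 13*u/2 + 3 = -4*u**2 - u - 3, so 3*u**2/2 + 15*u/2 + 6 = 0, which factors as 3*(u + 1)*(u + 4)/2 = 0. The curves meet at u = -4, -1.
On [-4, -1], y = -4*u**2 - u - 3 is on top; that piece has area ∫[-4,-1] (-(3*u**2/2 + 15*u/2 + 6)) du = 27/4.

27/4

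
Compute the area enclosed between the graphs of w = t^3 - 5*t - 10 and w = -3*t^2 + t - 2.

81/2

Set the curves equal: t^3 - 5*t - 10 = -3*t^2 + t - 2, so t^3 + 3*t^2 - 6*t - 8 = 0, which factors as (t - 2)*(t + 1)*(t + 4) = 0. The curves meet at t = -4, -1, 2.
On [-4, -1], w = t^3 - 5*t - 10 is on top; that piece has area ∫[-4,-1] (t^3 + 3*t^2 - 6*t - 8) dt = 81/4.
On [-1, 2], w = -3*t^2 + t - 2 is on top; that piece has area ∫[-1,2] (-(t^3 + 3*t^2 - 6*t - 8)) dt = 81/4.
Total enclosed area = 81/4 + 81/4 = 81/2.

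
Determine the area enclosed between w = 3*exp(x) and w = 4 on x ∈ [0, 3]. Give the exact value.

The difference (3*exp(x)) - (4) = 3*exp(x) - 4 changes sign at x = log(4/3) inside [0, 3], so split the integral there.
∫[0,log(4/3)] (3*exp(x) - 4) dx = log(81/256) + 1; the area of that piece is -1 + log(256/81).
∫[log(4/3),3] (3*exp(x) - 4) dx = -16 - 4*log(3) + 8*log(2) + 3*exp(3).
Total area = (-1 + log(256/81)) + (-16 - 4*log(3) + 8*log(2) + 3*exp(3)) = -17 - 8*log(3) + 16*log(2) + 3*exp(3).

-17 - 8*log(3) + 16*log(2) + 3*exp(3)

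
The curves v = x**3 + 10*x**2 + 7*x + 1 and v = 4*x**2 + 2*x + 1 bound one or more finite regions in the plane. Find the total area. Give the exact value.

Set the curves equal: x**3 + 10*x**2 + 7*x + 1 = 4*x**2 + 2*x + 1, so x**3 + 6*x**2 + 5*x = 0, which factors as x*(x + 1)*(x + 5) = 0. The curves meet at x = -5, -1, 0.
On [-5, -1], v = x**3 + 10*x**2 + 7*x + 1 is on top; that piece has area ∫[-5,-1] (x**3 + 6*x**2 + 5*x) dx = 32.
On [-1, 0], v = 4*x**2 + 2*x + 1 is on top; that piece has area ∫[-1,0] (-(x**3 + 6*x**2 + 5*x)) dx = 3/4.
Total enclosed area = 32 + 3/4 = 131/4.

131/4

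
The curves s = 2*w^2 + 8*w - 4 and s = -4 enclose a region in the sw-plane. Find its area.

Both boundary curves give s as a function of w, so integrate with respect to w. Setting them equal: 2*w^2 + 8*w = 0, i.e. 2*w*(w + 4) = 0, so they meet at w = -4, 0.
For w in [-4, 0], s = 2*w^2 + 8*w - 4 is on the left; area = ∫[-4,0] (-(2*w^2 + 8*w)) dw = 64/3.

64/3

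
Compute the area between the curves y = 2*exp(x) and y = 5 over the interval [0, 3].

The difference (2*exp(x)) - (5) = 2*exp(x) - 5 changes sign at x = log(5/2) inside [0, 3], so split the integral there.
∫[0,log(5/2)] (2*exp(x) - 5) dx = log(32/3125) + 3; the area of that piece is -3 + log(3125/32).
∫[log(5/2),3] (2*exp(x) - 5) dx = -20 - 5*log(2) + 5*log(5) + 2*exp(3).
Total area = (-3 + log(3125/32)) + (-20 - 5*log(2) + 5*log(5) + 2*exp(3)) = -23 - 10*log(2) + 10*log(5) + 2*exp(3).

-23 - 10*log(2) + 10*log(5) + 2*exp(3)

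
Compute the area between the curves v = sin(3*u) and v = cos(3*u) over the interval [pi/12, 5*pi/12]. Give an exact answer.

2*sqrt(2)/3

On [pi/12, 5*pi/12], (sin(3*u)) - (cos(3*u)) = sin(3*u) - cos(3*u) is ≥ 0 throughout, so the area is a single integral of |sin(3*u) - cos(3*u)|.
∫[pi/12,5*pi/12] (sin(3*u) - cos(3*u)) du = 2*sqrt(2)/3.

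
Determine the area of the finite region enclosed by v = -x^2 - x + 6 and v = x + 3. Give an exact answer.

32/3

Set the curves equal: -x^2 - x + 6 = x + 3, so -x^2 - 2*x + 3 = 0, which factors as -(x - 1)*(x + 3) = 0. The curves meet at x = -3, 1.
On [-3, 1], v = -x^2 - x + 6 is on top; that piece has area ∫[-3,1] (-x^2 - 2*x + 3) dx = 32/3.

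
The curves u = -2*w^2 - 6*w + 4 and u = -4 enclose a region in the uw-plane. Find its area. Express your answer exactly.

Both boundary curves give u as a function of w, so integrate with respect to w. Setting them equal: -2*w^2 - 6*w + 8 = 0, i.e. -2*(w - 1)*(w + 4) = 0, so they meet at w = -4, 1.
For w in [-4, 1], u = -2*w^2 - 6*w + 4 is on the right; area = ∫[-4,1] (-2*w^2 - 6*w + 8) dw = 125/3.

125/3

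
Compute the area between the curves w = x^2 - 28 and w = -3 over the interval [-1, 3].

On [-1, 3], (x^2 - 28) - (-3) = x^2 - 25 is ≤ 0 throughout, so the area is a single integral of |x^2 - 25|.
∫[-1,3] (x^2 - 25) dx = -272/3; the area of that piece is 272/3.

272/3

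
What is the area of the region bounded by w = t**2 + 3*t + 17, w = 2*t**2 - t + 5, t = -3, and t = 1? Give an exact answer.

The difference (t**2 + 3*t + 17) - (2*t**2 - t + 5) = -t**2 + 4*t + 12 changes sign at t = -2 inside [-3, 1], so split the integral there.
∫[-3,-2] (-t**2 + 4*t + 12) dt = -13/3; the area of that piece is 13/3.
∫[-2,1] (-t**2 + 4*t + 12) dt = 27.
Total area = 13/3 + 27 = 94/3.

94/3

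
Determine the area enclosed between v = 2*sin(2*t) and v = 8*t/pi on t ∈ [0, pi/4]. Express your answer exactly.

1 - pi/4

On [0, pi/4], (2*sin(2*t)) - (8*t/pi) = -8*t/pi + 2*sin(2*t) is ≥ 0 throughout, so the area is a single integral of |-8*t/pi + 2*sin(2*t)|.
∫[0,pi/4] (-8*t/pi + 2*sin(2*t)) dt = 1 - pi/4.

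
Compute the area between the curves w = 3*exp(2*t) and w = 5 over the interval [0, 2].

The difference (3*exp(2*t)) - (5) = 3*exp(2*t) - 5 changes sign at t = -log(3)/2 + log(5)/2 inside [0, 2], so split the integral there.
∫[0,-log(3)/2 + log(5)/2] (3*exp(2*t) - 5) dt = log(9*sqrt(15)/125) + 1; the area of that piece is -1 + log(25*sqrt(15)/27).
∫[-log(3)/2 + log(5)/2,2] (3*exp(2*t) - 5) dt = -25/2 - 5*log(3)/2 + 5*log(5)/2 + 3*exp(4)/2.
Total area = (-1 + log(25*sqrt(15)/27)) + (-25/2 - 5*log(3)/2 + 5*log(5)/2 + 3*exp(4)/2) = -27/2 - 11*log(3)/2 + log(15)/2 + 9*log(5)/2 + 3*exp(4)/2.

-27/2 - 11*log(3)/2 + log(15)/2 + 9*log(5)/2 + 3*exp(4)/2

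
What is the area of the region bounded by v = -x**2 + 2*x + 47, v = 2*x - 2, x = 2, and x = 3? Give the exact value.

128/3

On [2, 3], (-x**2 + 2*x + 47) - (2*x - 2) = -x**2 + 49 is ≥ 0 throughout, so the area is a single integral of |-x**2 + 49|.
∫[2,3] (-x**2 + 49) dx = 128/3.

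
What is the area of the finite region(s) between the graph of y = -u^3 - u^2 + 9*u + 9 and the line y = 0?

148/3

The curve meets the u-axis where -u^3 - u^2 + 9*u + 9 = 0, i.e. -(u - 3)*(u + 1)*(u + 3) = 0, at u = -3, -1, 3.
On [-3, -1] the curve lies below the axis; ∫[-3,-1] (-u^3 - u^2 + 9*u + 9) du = -20/3, giving area 20/3.
On [-1, 3] the curve lies above the axis; ∫[-1,3] (-u^3 - u^2 + 9*u + 9) du = 128/3, giving area 128/3.
Total area = 20/3 + 128/3 = 148/3.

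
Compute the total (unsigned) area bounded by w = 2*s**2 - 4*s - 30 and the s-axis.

512/3

The curve meets the s-axis where 2*s**2 - 4*s - 30 = 0, i.e. 2*(s - 5)*(s + 3) = 0, at s = -3, 5.
On [-3, 5] the curve lies below the axis; ∫[-3,5] (2*s**2 - 4*s - 30) ds = -512/3, giving area 512/3.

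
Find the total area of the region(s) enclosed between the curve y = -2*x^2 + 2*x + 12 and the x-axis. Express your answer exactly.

125/3

The curve meets the x-axis where -2*x^2 + 2*x + 12 = 0, i.e. -2*(x - 3)*(x + 2) = 0, at x = -2, 3.
On [-2, 3] the curve lies above the axis; ∫[-2,3] (-2*x^2 + 2*x + 12) dx = 125/3, giving area 125/3.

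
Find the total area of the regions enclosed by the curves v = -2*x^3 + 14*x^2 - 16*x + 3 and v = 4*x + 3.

253/6

Set the curves equal: -2*x^3 + 14*x^2 - 16*x + 3 = 4*x + 3, so -2*x^3 + 14*x^2 - 20*x = 0, which factors as -2*x*(x - 5)*(x - 2) = 0. The curves meet at x = 0, 2, 5.
On [0, 2], v = 4*x + 3 is on top; that piece has area ∫[0,2] (-(-2*x^3 + 14*x^2 - 20*x)) dx = 32/3.
On [2, 5], v = -2*x^3 + 14*x^2 - 16*x + 3 is on top; that piece has area ∫[2,5] (-2*x^3 + 14*x^2 - 20*x) dx = 63/2.
Total enclosed area = 32/3 + 63/2 = 253/6.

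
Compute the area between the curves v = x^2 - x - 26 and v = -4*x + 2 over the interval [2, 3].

On [2, 3], (x^2 - x - 26) - (-4*x + 2) = x^2 + 3*x - 28 is ≤ 0 throughout, so the area is a single integral of |x^2 + 3*x - 28|.
∫[2,3] (x^2 + 3*x - 28) dx = -85/6; the area of that piece is 85/6.

85/6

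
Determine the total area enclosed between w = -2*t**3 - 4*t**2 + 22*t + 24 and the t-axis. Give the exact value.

937/6

The curve meets the t-axis where -2*t**3 - 4*t**2 + 22*t + 24 = 0, i.e. -2*(t - 3)*(t + 1)*(t + 4) = 0, at t = -4, -1, 3.
On [-4, -1] the curve lies below the axis; ∫[-4,-1] (-2*t**3 - 4*t**2 + 22*t + 24) dt = -99/2, giving area 99/2.
On [-1, 3] the curve lies above the axis; ∫[-1,3] (-2*t**3 - 4*t**2 + 22*t + 24) dt = 320/3, giving area 320/3.
Total area = 99/2 + 320/3 = 937/6.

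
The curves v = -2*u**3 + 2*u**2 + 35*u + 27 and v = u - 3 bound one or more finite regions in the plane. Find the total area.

Set the curves equal: -2*u**3 + 2*u**2 + 35*u + 27 = u - 3, so -2*u**3 + 2*u**2 + 34*u + 30 = 0, which factors as -2*(u - 5)*(u + 1)*(u + 3) = 0. The curves meet at u = -3, -1, 5.
On [-3, -1], v = u - 3 is on top; that piece has area ∫[-3,-1] (-(-2*u**3 + 2*u**2 + 34*u + 30)) du = 56/3.
On [-1, 5], v = -2*u**3 + 2*u**2 + 35*u + 27 is on top; that piece has area ∫[-1,5] (-2*u**3 + 2*u**2 + 34*u + 30) du = 360.
Total enclosed area = 56/3 + 360 = 1136/3.

1136/3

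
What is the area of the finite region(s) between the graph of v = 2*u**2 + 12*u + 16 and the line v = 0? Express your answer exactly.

The curve meets the u-axis where 2*u**2 + 12*u + 16 = 0, i.e. 2*(u + 2)*(u + 4) = 0, at u = -4, -2.
On [-4, -2] the curve lies below the axis; ∫[-4,-2] (2*u**2 + 12*u + 16) du = -8/3, giving area 8/3.

8/3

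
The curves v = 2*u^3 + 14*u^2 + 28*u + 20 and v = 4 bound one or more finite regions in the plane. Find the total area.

Set the curves equal: 2*u^3 + 14*u^2 + 28*u + 20 = 4, so 2*u^3 + 14*u^2 + 28*u + 16 = 0, which factors as 2*(u + 1)*(u + 2)*(u + 4) = 0. The curves meet at u = -4, -2, -1.
On [-4, -2], v = 2*u^3 + 14*u^2 + 28*u + 20 is on top; that piece has area ∫[-4,-2] (2*u^3 + 14*u^2 + 28*u + 16) du = 16/3.
On [-2, -1], v = 4 is on top; that piece has area ∫[-2,-1] (-(2*u^3 + 14*u^2 + 28*u + 16)) du = 5/6.
Total enclosed area = 16/3 + 5/6 = 37/6.

37/6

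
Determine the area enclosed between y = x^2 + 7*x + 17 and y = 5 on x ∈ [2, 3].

215/6

On [2, 3], (x^2 + 7*x + 17) - (5) = x^2 + 7*x + 12 is ≥ 0 throughout, so the area is a single integral of |x^2 + 7*x + 12|.
∫[2,3] (x^2 + 7*x + 12) dx = 215/6.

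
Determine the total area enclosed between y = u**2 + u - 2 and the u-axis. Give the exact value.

The curve meets the u-axis where u**2 + u - 2 = 0, i.e. (u - 1)*(u + 2) = 0, at u = -2, 1.
On [-2, 1] the curve lies below the axis; ∫[-2,1] (u**2 + u - 2) du = -9/2, giving area 9/2.

9/2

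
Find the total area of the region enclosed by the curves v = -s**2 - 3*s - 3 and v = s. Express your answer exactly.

4/3

Set the curves equal: -s**2 - 3*s - 3 = s, so -s**2 - 4*s - 3 = 0, which factors as -(s + 1)*(s + 3) = 0. The curves meet at s = -3, -1.
On [-3, -1], v = -s**2 - 3*s - 3 is on top; that piece has area ∫[-3,-1] (-s**2 - 4*s - 3) ds = 4/3.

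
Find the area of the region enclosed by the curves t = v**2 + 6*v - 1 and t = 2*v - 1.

32/3

Both boundary curves give t as a function of v, so integrate with respect to v. Setting them equal: v**2 + 4*v = 0, i.e. v*(v + 4) = 0, so they meet at v = -4, 0.
For v in [-4, 0], t = v**2 + 6*v - 1 is on the left; area = ∫[-4,0] (-(v**2 + 4*v)) dv = 32/3.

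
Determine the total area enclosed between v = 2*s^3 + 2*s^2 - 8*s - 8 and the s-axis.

The curve meets the s-axis where 2*s^3 + 2*s^2 - 8*s - 8 = 0, i.e. 2*(s - 2)*(s + 1)*(s + 2) = 0, at s = -2, -1, 2.
On [-2, -1] the curve lies above the axis; ∫[-2,-1] (2*s^3 + 2*s^2 - 8*s - 8) ds = 7/6, giving area 7/6.
On [-1, 2] the curve lies below the axis; ∫[-1,2] (2*s^3 + 2*s^2 - 8*s - 8) ds = -45/2, giving area 45/2.
Total area = 7/6 + 45/2 = 71/3.

71/3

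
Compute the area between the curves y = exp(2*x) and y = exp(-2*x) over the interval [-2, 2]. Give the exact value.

-2 + exp(-4) + exp(4)

The difference (exp(2*x)) - (exp(-2*x)) = exp(2*x) - exp(-2*x) changes sign at x = 0 inside [-2, 2], so split the integral there.
∫[-2,0] (exp(2*x) - exp(-2*x)) dx = -exp(4)/2 - exp(-4)/2 + 1; the area of that piece is -1 + exp(-4)/2 + exp(4)/2.
∫[0,2] (exp(2*x) - exp(-2*x)) dx = -1 + exp(-4)/2 + exp(4)/2.
Total area = (-1 + exp(-4)/2 + exp(4)/2) + (-1 + exp(-4)/2 + exp(4)/2) = -2 + exp(-4) + exp(4).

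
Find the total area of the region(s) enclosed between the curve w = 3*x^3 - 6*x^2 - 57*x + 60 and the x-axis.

The curve meets the x-axis where 3*x^3 - 6*x^2 - 57*x + 60 = 0, i.e. 3*(x - 5)*(x - 1)*(x + 4) = 0, at x = -4, 1, 5.
On [-4, 1] the curve lies above the axis; ∫[-4,1] (3*x^3 - 6*x^2 - 57*x + 60) dx = 1625/4, giving area 1625/4.
On [1, 5] the curve lies below the axis; ∫[1,5] (3*x^3 - 6*x^2 - 57*x + 60) dx = -224, giving area 224.
Total area = 1625/4 + 224 = 2521/4.

2521/4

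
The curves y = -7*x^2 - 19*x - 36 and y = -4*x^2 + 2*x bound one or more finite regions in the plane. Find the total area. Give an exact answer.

1/2

Set the curves equal: -7*x^2 - 19*x - 36 = -4*x^2 + 2*x, so -3*x^2 - 21*x - 36 = 0, which factors as -3*(x + 3)*(x + 4) = 0. The curves meet at x = -4, -3.
On [-4, -3], y = -7*x^2 - 19*x - 36 is on top; that piece has area ∫[-4,-3] (-3*x^2 - 21*x - 36) dx = 1/2.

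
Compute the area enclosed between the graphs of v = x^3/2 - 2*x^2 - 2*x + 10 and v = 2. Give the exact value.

Set the curves equal: x^3/2 - 2*x^2 - 2*x + 10 = 2, so x^3/2 - 2*x^2 - 2*x + 8 = 0, which factors as (x - 4)*(x - 2)*(x + 2)/2 = 0. The curves meet at x = -2, 2, 4.
On [-2, 2], v = x^3/2 - 2*x^2 - 2*x + 10 is on top; that piece has area ∫[-2,2] (x^3/2 - 2*x^2 - 2*x + 8) dx = 64/3.
On [2, 4], v = 2 is on top; that piece has area ∫[2,4] (-(x^3/2 - 2*x^2 - 2*x + 8)) dx = 10/3.
Total enclosed area = 64/3 + 10/3 = 74/3.

74/3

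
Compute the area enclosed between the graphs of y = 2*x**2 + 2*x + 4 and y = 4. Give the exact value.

Set the curves equal: 2*x**2 + 2*x + 4 = 4, so 2*x**2 + 2*x = 0, which factors as 2*x*(x + 1) = 0. The curves meet at x = -1, 0.
On [-1, 0], y = 4 is on top; that piece has area ∫[-1,0] (-(2*x**2 + 2*x)) dx = 1/3.

1/3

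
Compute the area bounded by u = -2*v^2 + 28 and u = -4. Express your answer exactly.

Both boundary curves give u as a function of v, so integrate with respect to v. Setting them equal: -2*v^2 + 32 = 0, i.e. -2*(v - 4)*(v + 4) = 0, so they meet at v = -4, 4.
For v in [-4, 4], u = -2*v^2 + 28 is on the right; area = ∫[-4,4] (-2*v^2 + 32) dv = 512/3.

512/3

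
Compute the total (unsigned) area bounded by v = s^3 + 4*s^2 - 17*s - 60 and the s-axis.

3901/12

The curve meets the s-axis where s^3 + 4*s^2 - 17*s - 60 = 0, i.e. (s - 4)*(s + 3)*(s + 5) = 0, at s = -5, -3, 4.
On [-5, -3] the curve lies above the axis; ∫[-5,-3] (s^3 + 4*s^2 - 17*s - 60) ds = 32/3, giving area 32/3.
On [-3, 4] the curve lies below the axis; ∫[-3,4] (s^3 + 4*s^2 - 17*s - 60) ds = -3773/12, giving area 3773/12.
Total area = 32/3 + 3773/12 = 3901/12.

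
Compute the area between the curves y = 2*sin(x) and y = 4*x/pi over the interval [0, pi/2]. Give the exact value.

2 - pi/2

On [0, pi/2], (2*sin(x)) - (4*x/pi) = -4*x/pi + 2*sin(x) is ≥ 0 throughout, so the area is a single integral of |-4*x/pi + 2*sin(x)|.
∫[0,pi/2] (-4*x/pi + 2*sin(x)) dx = 2 - pi/2.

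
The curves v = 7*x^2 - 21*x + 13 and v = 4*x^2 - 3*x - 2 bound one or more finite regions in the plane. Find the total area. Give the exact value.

32

Set the curves equal: 7*x^2 - 21*x + 13 = 4*x^2 - 3*x - 2, so 3*x^2 - 18*x + 15 = 0, which factors as 3*(x - 5)*(x - 1) = 0. The curves meet at x = 1, 5.
On [1, 5], v = 4*x^2 - 3*x - 2 is on top; that piece has area ∫[1,5] (-(3*x^2 - 18*x + 15)) dx = 32.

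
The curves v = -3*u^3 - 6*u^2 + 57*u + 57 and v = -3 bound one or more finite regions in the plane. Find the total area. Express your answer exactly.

2521/4

Set the curves equal: -3*u^3 - 6*u^2 + 57*u + 57 = -3, so -3*u^3 - 6*u^2 + 57*u + 60 = 0, which factors as -3*(u - 4)*(u + 1)*(u + 5) = 0. The curves meet at u = -5, -1, 4.
On [-5, -1], v = -3 is on top; that piece has area ∫[-5,-1] (-(-3*u^3 - 6*u^2 + 57*u + 60)) du = 224.
On [-1, 4], v = -3*u^3 - 6*u^2 + 57*u + 57 is on top; that piece has area ∫[-1,4] (-3*u^3 - 6*u^2 + 57*u + 60) du = 1625/4.
Total enclosed area = 224 + 1625/4 = 2521/4.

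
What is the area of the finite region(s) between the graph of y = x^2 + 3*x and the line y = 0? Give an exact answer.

The curve meets the x-axis where x^2 + 3*x = 0, i.e. x*(x + 3) = 0, at x = -3, 0.
On [-3, 0] the curve lies below the axis; ∫[-3,0] (x^2 + 3*x) dx = -9/2, giving area 9/2.

9/2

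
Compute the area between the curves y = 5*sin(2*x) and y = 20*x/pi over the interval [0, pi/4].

5/2 - 5*pi/8

On [0, pi/4], (5*sin(2*x)) - (20*x/pi) = -20*x/pi + 5*sin(2*x) is ≥ 0 throughout, so the area is a single integral of |-20*x/pi + 5*sin(2*x)|.
∫[0,pi/4] (-20*x/pi + 5*sin(2*x)) dx = 5/2 - 5*pi/8.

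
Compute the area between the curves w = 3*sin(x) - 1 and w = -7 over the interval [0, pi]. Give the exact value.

On [0, pi], (3*sin(x) - 1) - (-7) = 3*sin(x) + 6 is ≥ 0 throughout, so the area is a single integral of |3*sin(x) + 6|.
∫[0,pi] (3*sin(x) + 6) dx = 6 + 6*pi.

6 + 6*pi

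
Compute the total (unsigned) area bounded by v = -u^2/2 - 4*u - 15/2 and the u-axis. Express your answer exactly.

2/3

The curve meets the u-axis where -u^2/2 - 4*u - 15/2 = 0, i.e. -(u + 3)*(u + 5)/2 = 0, at u = -5, -3.
On [-5, -3] the curve lies above the axis; ∫[-5,-3] (-u^2/2 - 4*u - 15/2) du = 2/3, giving area 2/3.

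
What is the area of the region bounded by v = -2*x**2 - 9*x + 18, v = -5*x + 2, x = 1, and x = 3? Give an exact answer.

The difference (-2*x**2 - 9*x + 18) - (-5*x + 2) = -2*x**2 - 4*x + 16 changes sign at x = 2 inside [1, 3], so split the integral there.
∫[1,2] (-2*x**2 - 4*x + 16) dx = 16/3.
∫[2,3] (-2*x**2 - 4*x + 16) dx = -20/3; the area of that piece is 20/3.
Total area = 16/3 + 20/3 = 12.

12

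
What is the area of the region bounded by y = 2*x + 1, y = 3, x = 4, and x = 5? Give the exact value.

On [4, 5], (2*x + 1) - (3) = 2*x - 2 is ≥ 0 throughout, so the area is a single integral of |2*x - 2|.
∫[4,5] (2*x - 2) dx = 7.

7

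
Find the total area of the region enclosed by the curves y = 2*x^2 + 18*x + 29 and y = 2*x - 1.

8/3

Set the curves equal: 2*x^2 + 18*x + 29 = 2*x - 1, so 2*x^2 + 16*x + 30 = 0, which factors as 2*(x + 3)*(x + 5) = 0. The curves meet at x = -5, -3.
On [-5, -3], y = 2*x - 1 is on top; that piece has area ∫[-5,-3] (-(2*x^2 + 16*x + 30)) dx = 8/3.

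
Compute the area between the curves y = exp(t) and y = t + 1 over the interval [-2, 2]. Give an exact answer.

On [-2, 2], (exp(t)) - (t + 1) = -t + exp(t) - 1 is ≥ 0 throughout, so the area is a single integral of |-t + exp(t) - 1|.
∫[-2,2] (-t + exp(t) - 1) dt = -4 - exp(-2) + exp(2).

-4 - exp(-2) + exp(2)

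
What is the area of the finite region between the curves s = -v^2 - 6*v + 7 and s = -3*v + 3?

125/6

Both boundary curves give s as a function of v, so integrate with respect to v. Setting them equal: -v^2 - 3*v + 4 = 0, i.e. -(v - 1)*(v + 4) = 0, so they meet at v = -4, 1.
For v in [-4, 1], s = -v^2 - 6*v + 7 is on the right; area = ∫[-4,1] (-v^2 - 3*v + 4) dv = 125/6.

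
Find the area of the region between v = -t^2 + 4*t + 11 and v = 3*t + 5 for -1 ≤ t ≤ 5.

The difference (-t^2 + 4*t + 11) - (3*t + 5) = -t^2 + t + 6 changes sign at t = 3 inside [-1, 5], so split the integral there.
∫[-1,3] (-t^2 + t + 6) dt = 56/3.
∫[3,5] (-t^2 + t + 6) dt = -38/3; the area of that piece is 38/3.
Total area = 56/3 + 38/3 = 94/3.

94/3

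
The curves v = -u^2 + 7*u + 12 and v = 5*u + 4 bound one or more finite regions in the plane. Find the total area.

Set the curves equal: -u^2 + 7*u + 12 = 5*u + 4, so -u^2 + 2*u + 8 = 0, which factors as -(u - 4)*(u + 2) = 0. The curves meet at u = -2, 4.
On [-2, 4], v = -u^2 + 7*u + 12 is on top; that piece has area ∫[-2,4] (-u^2 + 2*u + 8) du = 36.

36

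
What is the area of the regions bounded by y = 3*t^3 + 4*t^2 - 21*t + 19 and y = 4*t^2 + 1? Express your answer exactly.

Set the curves equal: 3*t^3 + 4*t^2 - 21*t + 19 = 4*t^2 + 1, so 3*t^3 - 21*t + 18 = 0, which factors as 3*(t - 2)*(t - 1)*(t + 3) = 0. The curves meet at t = -3, 1, 2.
On [-3, 1], y = 3*t^3 + 4*t^2 - 21*t + 19 is on top; that piece has area ∫[-3,1] (3*t^3 - 21*t + 18) dt = 96.
On [1, 2], y = 4*t^2 + 1 is on top; that piece has area ∫[1,2] (-(3*t^3 - 21*t + 18)) dt = 9/4.
Total enclosed area = 96 + 9/4 = 393/4.

393/4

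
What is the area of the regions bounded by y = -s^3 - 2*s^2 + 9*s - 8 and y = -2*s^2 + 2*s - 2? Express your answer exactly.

Set the curves equal: -s^3 - 2*s^2 + 9*s - 8 = -2*s^2 + 2*s - 2, so -s^3 + 7*s - 6 = 0, which factors as -(s - 2)*(s - 1)*(s + 3) = 0. The curves meet at s = -3, 1, 2.
On [-3, 1], y = -2*s^2 + 2*s - 2 is on top; that piece has area ∫[-3,1] (-(-s^3 + 7*s - 6)) ds = 32.
On [1, 2], y = -s^3 - 2*s^2 + 9*s - 8 is on top; that piece has area ∫[1,2] (-s^3 + 7*s - 6) ds = 3/4.
Total enclosed area = 32 + 3/4 = 131/4.

131/4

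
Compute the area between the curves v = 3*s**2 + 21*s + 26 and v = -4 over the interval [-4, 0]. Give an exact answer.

36

The difference (3*s**2 + 21*s + 26) - (-4) = 3*s**2 + 21*s + 30 changes sign at s = -2 inside [-4, 0], so split the integral there.
∫[-4,-2] (3*s**2 + 21*s + 30) ds = -10; the area of that piece is 10.
∫[-2,0] (3*s**2 + 21*s + 30) ds = 26.
Total area = 10 + 26 = 36.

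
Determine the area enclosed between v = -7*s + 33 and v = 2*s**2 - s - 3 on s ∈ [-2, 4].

454/3

The difference (-7*s + 33) - (2*s**2 - s - 3) = -2*s**2 - 6*s + 36 changes sign at s = 3 inside [-2, 4], so split the integral there.
∫[-2,3] (-2*s**2 - 6*s + 36) ds = 425/3.
∫[3,4] (-2*s**2 - 6*s + 36) ds = -29/3; the area of that piece is 29/3.
Total area = 425/3 + 29/3 = 454/3.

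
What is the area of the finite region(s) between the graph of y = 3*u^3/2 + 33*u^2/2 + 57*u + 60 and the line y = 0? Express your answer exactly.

37/8

The curve meets the u-axis where 3*u^3/2 + 33*u^2/2 + 57*u + 60 = 0, i.e. 3*(u + 2)*(u + 4)*(u + 5)/2 = 0, at u = -5, -4, -2.
On [-5, -4] the curve lies above the axis; ∫[-5,-4] (3*u^3/2 + 33*u^2/2 + 57*u + 60) du = 5/8, giving area 5/8.
On [-4, -2] the curve lies below the axis; ∫[-4,-2] (3*u^3/2 + 33*u^2/2 + 57*u + 60) du = -4, giving area 4.
Total area = 5/8 + 4 = 37/8.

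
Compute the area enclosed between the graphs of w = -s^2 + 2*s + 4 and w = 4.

4/3

Set the curves equal: -s^2 + 2*s + 4 = 4, so -s^2 + 2*s = 0, which factors as -s*(s - 2) = 0. The curves meet at s = 0, 2.
On [0, 2], w = -s^2 + 2*s + 4 is on top; that piece has area ∫[0,2] (-s^2 + 2*s) ds = 4/3.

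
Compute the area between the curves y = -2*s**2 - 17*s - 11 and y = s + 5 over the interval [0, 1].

On [0, 1], (-2*s**2 - 17*s - 11) - (s + 5) = -2*s**2 - 18*s - 16 is ≤ 0 throughout, so the area is a single integral of |-2*s**2 - 18*s - 16|.
∫[0,1] (-2*s**2 - 18*s - 16) ds = -77/3; the area of that piece is 77/3.

77/3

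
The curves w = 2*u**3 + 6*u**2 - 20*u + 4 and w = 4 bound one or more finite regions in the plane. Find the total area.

407/2

Set the curves equal: 2*u**3 + 6*u**2 - 20*u + 4 = 4, so 2*u**3 + 6*u**2 - 20*u = 0, which factors as 2*u*(u - 2)*(u + 5) = 0. The curves meet at u = -5, 0, 2.
On [-5, 0], w = 2*u**3 + 6*u**2 - 20*u + 4 is on top; that piece has area ∫[-5,0] (2*u**3 + 6*u**2 - 20*u) du = 375/2.
On [0, 2], w = 4 is on top; that piece has area ∫[0,2] (-(2*u**3 + 6*u**2 - 20*u)) du = 16.
Total enclosed area = 375/2 + 16 = 407/2.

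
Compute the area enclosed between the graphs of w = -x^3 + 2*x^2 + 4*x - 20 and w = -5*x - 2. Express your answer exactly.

Set the curves equal: -x^3 + 2*x^2 + 4*x - 20 = -5*x - 2, so -x^3 + 2*x^2 + 9*x - 18 = 0, which factors as -(x - 3)*(x - 2)*(x + 3) = 0. The curves meet at x = -3, 2, 3.
On [-3, 2], w = -5*x - 2 is on top; that piece has area ∫[-3,2] (-(-x^3 + 2*x^2 + 9*x - 18)) dx = 875/12.
On [2, 3], w = -x^3 + 2*x^2 + 4*x - 20 is on top; that piece has area ∫[2,3] (-x^3 + 2*x^2 + 9*x - 18) dx = 11/12.
Total enclosed area = 875/12 + 11/12 = 443/6.

443/6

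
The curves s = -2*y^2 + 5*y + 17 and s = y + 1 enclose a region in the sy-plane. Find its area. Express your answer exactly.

72

Both boundary curves give s as a function of y, so integrate with respect to y. Setting them equal: -2*y^2 + 4*y + 16 = 0, i.e. -2*(y - 4)*(y + 2) = 0, so they meet at y = -2, 4.
For y in [-2, 4], s = -2*y^2 + 5*y + 17 is on the right; area = ∫[-2,4] (-2*y^2 + 4*y + 16) dy = 72.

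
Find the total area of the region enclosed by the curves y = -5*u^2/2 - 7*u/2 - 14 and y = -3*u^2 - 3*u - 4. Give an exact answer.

243/4

Set the curves equal: -5*u^2/2 - 7*u/2 - 14 = -3*u^2 - 3*u - 4, so u^2/2 - u/2 - 10 = 0, which factors as (u - 5)*(u + 4)/2 = 0. The curves meet at u = -4, 5.
On [-4, 5], y = -3*u^2 - 3*u - 4 is on top; that piece has area ∫[-4,5] (-(u^2/2 - u/2 - 10)) du = 243/4.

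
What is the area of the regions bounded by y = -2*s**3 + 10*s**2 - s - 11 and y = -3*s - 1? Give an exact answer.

296/3

Set the curves equal: -2*s**3 + 10*s**2 - s - 11 = -3*s - 1, so -2*s**3 + 10*s**2 + 2*s - 10 = 0, which factors as -2*(s - 5)*(s - 1)*(s + 1) = 0. The curves meet at s = -1, 1, 5.
On [-1, 1], y = -3*s - 1 is on top; that piece has area ∫[-1,1] (-(-2*s**3 + 10*s**2 + 2*s - 10)) ds = 40/3.
On [1, 5], y = -2*s**3 + 10*s**2 - s - 11 is on top; that piece has area ∫[1,5] (-2*s**3 + 10*s**2 + 2*s - 10) ds = 256/3.
Total enclosed area = 40/3 + 256/3 = 296/3.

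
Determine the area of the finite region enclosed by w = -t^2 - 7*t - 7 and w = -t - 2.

32/3

Set the curves equal: -t^2 - 7*t - 7 = -t - 2, so -t^2 - 6*t - 5 = 0, which factors as -(t + 1)*(t + 5) = 0. The curves meet at t = -5, -1.
On [-5, -1], w = -t^2 - 7*t - 7 is on top; that piece has area ∫[-5,-1] (-t^2 - 6*t - 5) dt = 32/3.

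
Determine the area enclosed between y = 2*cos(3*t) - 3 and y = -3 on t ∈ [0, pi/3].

The difference (2*cos(3*t) - 3) - (-3) = 2*cos(3*t) changes sign at t = pi/6 inside [0, pi/3], so split the integral there.
∫[0,pi/6] (2*cos(3*t)) dt = 2/3.
∫[pi/6,pi/3] (2*cos(3*t)) dt = -2/3; the area of that piece is 2/3.
Total area = 2/3 + 2/3 = 4/3.

4/3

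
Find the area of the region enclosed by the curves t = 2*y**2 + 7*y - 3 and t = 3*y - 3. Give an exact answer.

8/3

Both boundary curves give t as a function of y, so integrate with respect to y. Setting them equal: 2*y**2 + 4*y = 0, i.e. 2*y*(y + 2) = 0, so they meet at y = -2, 0.
For y in [-2, 0], t = 2*y**2 + 7*y - 3 is on the left; area = ∫[-2,0] (-(2*y**2 + 4*y)) dy = 8/3.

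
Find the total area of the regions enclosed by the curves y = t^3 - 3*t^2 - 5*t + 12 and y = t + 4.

Set the curves equal: t^3 - 3*t^2 - 5*t + 12 = t + 4, so t^3 - 3*t^2 - 6*t + 8 = 0, which factors as (t - 4)*(t - 1)*(t + 2) = 0. The curves meet at t = -2, 1, 4.
On [-2, 1], y = t^3 - 3*t^2 - 5*t + 12 is on top; that piece has area ∫[-2,1] (t^3 - 3*t^2 - 6*t + 8) dt = 81/4.
On [1, 4], y = t + 4 is on top; that piece has area ∫[1,4] (-(t^3 - 3*t^2 - 6*t + 8)) dt = 81/4.
Total enclosed area = 81/4 + 81/4 = 81/2.

81/2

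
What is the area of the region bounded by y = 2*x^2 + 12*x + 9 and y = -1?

64/3

Set the curves equal: 2*x^2 + 12*x + 9 = -1, so 2*x^2 + 12*x + 10 = 0, which factors as 2*(x + 1)*(x + 5) = 0. The curves meet at x = -5, -1.
On [-5, -1], y = -1 is on top; that piece has area ∫[-5,-1] (-(2*x^2 + 12*x + 10)) dx = 64/3.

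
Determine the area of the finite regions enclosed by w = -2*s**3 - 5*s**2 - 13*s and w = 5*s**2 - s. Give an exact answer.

Set the curves equal: -2*s**3 - 5*s**2 - 13*s = 5*s**2 - s, so -2*s**3 - 10*s**2 - 12*s = 0, which factors as -2*s*(s + 2)*(s + 3) = 0. The curves meet at s = -3, -2, 0.
On [-3, -2], w = 5*s**2 - s is on top; that piece has area ∫[-3,-2] (-(-2*s**3 - 10*s**2 - 12*s)) ds = 5/6.
On [-2, 0], w = -2*s**3 - 5*s**2 - 13*s is on top; that piece has area ∫[-2,0] (-2*s**3 - 10*s**2 - 12*s) ds = 16/3.
Total enclosed area = 5/6 + 16/3 = 37/6.

37/6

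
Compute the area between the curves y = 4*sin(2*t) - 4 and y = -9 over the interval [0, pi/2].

4 + 5*pi/2

On [0, pi/2], (4*sin(2*t) - 4) - (-9) = 4*sin(2*t) + 5 is ≥ 0 throughout, so the area is a single integral of |4*sin(2*t) + 5|.
∫[0,pi/2] (4*sin(2*t) + 5) dt = 4 + 5*pi/2.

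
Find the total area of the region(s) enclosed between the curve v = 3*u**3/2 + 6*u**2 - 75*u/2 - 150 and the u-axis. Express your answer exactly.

4019/4

The curve meets the u-axis where 3*u**3/2 + 6*u**2 - 75*u/2 - 150 = 0, i.e. 3*(u - 5)*(u + 4)*(u + 5)/2 = 0, at u = -5, -4, 5.
On [-5, -4] the curve lies above the axis; ∫[-5,-4] (3*u**3/2 + 6*u**2 - 75*u/2 - 150) du = 19/8, giving area 19/8.
On [-4, 5] the curve lies below the axis; ∫[-4,5] (3*u**3/2 + 6*u**2 - 75*u/2 - 150) du = -8019/8, giving area 8019/8.
Total area = 19/8 + 8019/8 = 4019/4.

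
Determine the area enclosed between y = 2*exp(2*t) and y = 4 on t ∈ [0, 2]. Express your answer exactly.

The difference (2*exp(2*t)) - (4) = 2*exp(2*t) - 4 changes sign at t = log(2)/2 inside [0, 2], so split the integral there.
∫[0,log(2)/2] (2*exp(2*t) - 4) dt = 1 - log(4); the area of that piece is -1 + log(4).
∫[log(2)/2,2] (2*exp(2*t) - 4) dt = -10 + 2*log(2) + exp(4).
Total area = (-1 + log(4)) + (-10 + 2*log(2) + exp(4)) = -11 + 4*log(2) + exp(4).

-11 + 4*log(2) + exp(4)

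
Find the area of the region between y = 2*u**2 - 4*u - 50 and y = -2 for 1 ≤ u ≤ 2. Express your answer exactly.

On [1, 2], (2*u**2 - 4*u - 50) - (-2) = 2*u**2 - 4*u - 48 is ≤ 0 throughout, so the area is a single integral of |2*u**2 - 4*u - 48|.
∫[1,2] (2*u**2 - 4*u - 48) du = -148/3; the area of that piece is 148/3.

148/3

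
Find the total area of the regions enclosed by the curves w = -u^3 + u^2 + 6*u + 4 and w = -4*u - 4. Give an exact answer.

443/6

Set the curves equal: -u^3 + u^2 + 6*u + 4 = -4*u - 4, so -u^3 + u^2 + 10*u + 8 = 0, which factors as -(u - 4)*(u + 1)*(u + 2) = 0. The curves meet at u = -2, -1, 4.
On [-2, -1], w = -4*u - 4 is on top; that piece has area ∫[-2,-1] (-(-u^3 + u^2 + 10*u + 8)) du = 11/12.
On [-1, 4], w = -u^3 + u^2 + 6*u + 4 is on top; that piece has area ∫[-1,4] (-u^3 + u^2 + 10*u + 8) du = 875/12.
Total enclosed area = 11/12 + 875/12 = 443/6.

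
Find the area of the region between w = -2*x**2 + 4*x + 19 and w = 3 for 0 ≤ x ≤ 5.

The difference (-2*x**2 + 4*x + 19) - (3) = -2*x**2 + 4*x + 16 changes sign at x = 4 inside [0, 5], so split the integral there.
∫[0,4] (-2*x**2 + 4*x + 16) dx = 160/3.
∫[4,5] (-2*x**2 + 4*x + 16) dx = -20/3; the area of that piece is 20/3.
Total area = 160/3 + 20/3 = 60.

60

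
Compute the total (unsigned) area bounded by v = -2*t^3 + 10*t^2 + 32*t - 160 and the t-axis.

5137/6

The curve meets the t-axis where -2*t^3 + 10*t^2 + 32*t - 160 = 0, i.e. -2*(t - 5)*(t - 4)*(t + 4) = 0, at t = -4, 4, 5.
On [-4, 4] the curve lies below the axis; ∫[-4,4] (-2*t^3 + 10*t^2 + 32*t - 160) dt = -2560/3, giving area 2560/3.
On [4, 5] the curve lies above the axis; ∫[4,5] (-2*t^3 + 10*t^2 + 32*t - 160) dt = 17/6, giving area 17/6.
Total area = 2560/3 + 17/6 = 5137/6.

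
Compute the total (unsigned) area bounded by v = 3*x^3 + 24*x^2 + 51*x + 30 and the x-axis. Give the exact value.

71/2

The curve meets the x-axis where 3*x^3 + 24*x^2 + 51*x + 30 = 0, i.e. 3*(x + 1)*(x + 2)*(x + 5) = 0, at x = -5, -2, -1.
On [-5, -2] the curve lies above the axis; ∫[-5,-2] (3*x^3 + 24*x^2 + 51*x + 30) dx = 135/4, giving area 135/4.
On [-2, -1] the curve lies below the axis; ∫[-2,-1] (3*x^3 + 24*x^2 + 51*x + 30) dx = -7/4, giving area 7/4.
Total area = 135/4 + 7/4 = 71/2.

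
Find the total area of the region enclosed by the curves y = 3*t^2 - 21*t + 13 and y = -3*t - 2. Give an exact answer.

Set the curves equal: 3*t^2 - 21*t + 13 = -3*t - 2, so 3*t^2 - 18*t + 15 = 0, which factors as 3*(t - 5)*(t - 1) = 0. The curves meet at t = 1, 5.
On [1, 5], y = -3*t - 2 is on top; that piece has area ∫[1,5] (-(3*t^2 - 18*t + 15)) dt = 32.

32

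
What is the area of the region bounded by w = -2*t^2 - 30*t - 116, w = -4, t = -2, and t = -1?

On [-2, -1], (-2*t^2 - 30*t - 116) - (-4) = -2*t^2 - 30*t - 112 is ≤ 0 throughout, so the area is a single integral of |-2*t^2 - 30*t - 112|.
∫[-2,-1] (-2*t^2 - 30*t - 112) dt = -215/3; the area of that piece is 215/3.

215/3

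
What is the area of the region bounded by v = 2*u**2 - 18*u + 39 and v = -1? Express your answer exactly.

1/3

Set the curves equal: 2*u**2 - 18*u + 39 = -1, so 2*u**2 - 18*u + 40 = 0, which factors as 2*(u - 5)*(u - 4) = 0. The curves meet at u = 4, 5.
On [4, 5], v = -1 is on top; that piece has area ∫[4,5] (-(2*u**2 - 18*u + 40)) du = 1/3.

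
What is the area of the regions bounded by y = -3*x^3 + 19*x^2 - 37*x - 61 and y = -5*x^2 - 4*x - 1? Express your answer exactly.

443/2

Set the curves equal: -3*x^3 + 19*x^2 - 37*x - 61 = -5*x^2 - 4*x - 1, so -3*x^3 + 24*x^2 - 33*x - 60 = 0, which factors as -3*(x - 5)*(x - 4)*(x + 1) = 0. The curves meet at x = -1, 4, 5.
On [-1, 4], y = -5*x^2 - 4*x - 1 is on top; that piece has area ∫[-1,4] (-(-3*x^3 + 24*x^2 - 33*x - 60)) dx = 875/4.
On [4, 5], y = -3*x^3 + 19*x^2 - 37*x - 61 is on top; that piece has area ∫[4,5] (-3*x^3 + 24*x^2 - 33*x - 60) dx = 11/4.
Total enclosed area = 875/4 + 11/4 = 443/2.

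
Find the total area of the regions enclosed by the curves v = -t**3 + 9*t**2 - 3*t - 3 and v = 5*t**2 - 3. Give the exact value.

37/12

Set the curves equal: -t**3 + 9*t**2 - 3*t - 3 = 5*t**2 - 3, so -t**3 + 4*t**2 - 3*t = 0, which factors as -t*(t - 3)*(t - 1) = 0. The curves meet at t = 0, 1, 3.
On [0, 1], v = 5*t**2 - 3 is on top; that piece has area ∫[0,1] (-(-t**3 + 4*t**2 - 3*t)) dt = 5/12.
On [1, 3], v = -t**3 + 9*t**2 - 3*t - 3 is on top; that piece has area ∫[1,3] (-t**3 + 4*t**2 - 3*t) dt = 8/3.
Total enclosed area = 5/12 + 8/3 = 37/12.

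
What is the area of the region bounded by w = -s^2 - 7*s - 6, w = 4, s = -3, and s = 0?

The difference (-s^2 - 7*s - 6) - (4) = -s^2 - 7*s - 10 changes sign at s = -2 inside [-3, 0], so split the integral there.
∫[-3,-2] (-s^2 - 7*s - 10) ds = 7/6.
∫[-2,0] (-s^2 - 7*s - 10) ds = -26/3; the area of that piece is 26/3.
Total area = 7/6 + 26/3 = 59/6.

59/6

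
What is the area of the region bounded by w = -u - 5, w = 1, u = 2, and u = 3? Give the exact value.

17/2

On [2, 3], (-u - 5) - (1) = -u - 6 is ≤ 0 throughout, so the area is a single integral of |-u - 6|.
∫[2,3] (-u - 6) du = -17/2; the area of that piece is 17/2.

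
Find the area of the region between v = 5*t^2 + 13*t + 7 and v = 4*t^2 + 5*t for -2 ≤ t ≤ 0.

The difference (5*t^2 + 13*t + 7) - (4*t^2 + 5*t) = t^2 + 8*t + 7 changes sign at t = -1 inside [-2, 0], so split the integral there.
∫[-2,-1] (t^2 + 8*t + 7) dt = -8/3; the area of that piece is 8/3.
∫[-1,0] (t^2 + 8*t + 7) dt = 10/3.
Total area = 8/3 + 10/3 = 6.

6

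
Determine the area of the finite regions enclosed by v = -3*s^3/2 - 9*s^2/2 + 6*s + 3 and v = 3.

393/8

Set the curves equal: -3*s^3/2 - 9*s^2/2 + 6*s + 3 = 3, so -3*s^3/2 - 9*s^2/2 + 6*s = 0, which factors as -3*s*(s - 1)*(s + 4)/2 = 0. The curves meet at s = -4, 0, 1.
On [-4, 0], v = 3 is on top; that piece has area ∫[-4,0] (-(-3*s^3/2 - 9*s^2/2 + 6*s)) ds = 48.
On [0, 1], v = -3*s^3/2 - 9*s^2/2 + 6*s + 3 is on top; that piece has area ∫[0,1] (-3*s^3/2 - 9*s^2/2 + 6*s) ds = 9/8.
Total enclosed area = 48 + 9/8 = 393/8.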